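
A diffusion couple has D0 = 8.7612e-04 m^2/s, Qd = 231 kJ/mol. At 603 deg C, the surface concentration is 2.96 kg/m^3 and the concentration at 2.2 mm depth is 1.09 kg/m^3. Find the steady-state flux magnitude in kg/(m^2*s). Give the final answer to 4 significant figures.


Step 1: D = D0 * exp(-Qd/(R*T))
T = 603 + 273.15 = 876.15 K
D = 8.7612e-04 * exp(-231e3 / (8.314 * 876.15)) = 1.47986e-17 m^2/s
Step 2: J = D * (C1 - C2) / dx
J = 1.47986e-17 * (2.96 - 1.09) / 2.2e-03
J = 1.258e-14 kg/(m^2*s)


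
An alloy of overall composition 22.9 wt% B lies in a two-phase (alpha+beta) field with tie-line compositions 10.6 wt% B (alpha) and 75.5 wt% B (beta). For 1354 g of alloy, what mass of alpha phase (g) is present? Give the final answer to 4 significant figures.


f_alpha = (C_beta - C0) / (C_beta - C_alpha)
f_alpha = (75.5 - 22.9) / (75.5 - 10.6) = 0.810478
m_alpha = f_alpha * m_total = 0.810478 * 1354 = 1097 g


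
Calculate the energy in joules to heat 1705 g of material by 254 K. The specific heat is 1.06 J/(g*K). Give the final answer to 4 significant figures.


Q = m * cp * dT
Q = 1705 * 1.06 * 254
Q = 459100 J


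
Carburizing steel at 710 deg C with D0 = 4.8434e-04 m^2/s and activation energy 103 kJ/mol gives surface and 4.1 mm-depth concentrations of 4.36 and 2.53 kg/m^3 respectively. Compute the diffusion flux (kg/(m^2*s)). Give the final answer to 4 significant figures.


Step 1: D = D0 * exp(-Qd/(R*T))
T = 710 + 273.15 = 983.15 K
D = 4.8434e-04 * exp(-103e3 / (8.314 * 983.15)) = 1.63146e-09 m^2/s
Step 2: J = D * (C1 - C2) / dx
J = 1.63146e-09 * (4.36 - 2.53) / 4.1e-03
J = 7.282e-07 kg/(m^2*s)


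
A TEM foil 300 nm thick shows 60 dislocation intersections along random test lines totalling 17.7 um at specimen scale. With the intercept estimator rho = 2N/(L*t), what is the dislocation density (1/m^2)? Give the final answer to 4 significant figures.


rho = 2N / (L * t)
L = 17.7 um = 1.77e-05 m, t = 300 nm = 3e-07 m
rho = 2 * 60 / (1.77e-05 * 3e-07)
rho = 2.26e+13 1/m^2


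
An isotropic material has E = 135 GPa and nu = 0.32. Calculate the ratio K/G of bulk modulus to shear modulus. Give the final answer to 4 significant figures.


G = E / (2*(1+nu))
G = 135 / (2*(1+0.32)) = 51.1364 GPa
K = E / (3*(1-2*nu))
K = 135 / (3*(1-2*0.32)) = 125 GPa
K/G = 125 / 51.1364 = 2.444


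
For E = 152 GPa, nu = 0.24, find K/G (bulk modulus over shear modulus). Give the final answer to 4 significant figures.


G = E / (2*(1+nu))
G = 152 / (2*(1+0.24)) = 61.2903 GPa
K = E / (3*(1-2*nu))
K = 152 / (3*(1-2*0.24)) = 97.4359 GPa
K/G = 97.4359 / 61.2903 = 1.59


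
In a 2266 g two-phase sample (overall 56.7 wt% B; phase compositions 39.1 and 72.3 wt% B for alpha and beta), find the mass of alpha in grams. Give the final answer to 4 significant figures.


f_alpha = (C_beta - C0) / (C_beta - C_alpha)
f_alpha = (72.3 - 56.7) / (72.3 - 39.1) = 0.46988
m_alpha = f_alpha * m_total = 0.46988 * 2266 = 1065 g


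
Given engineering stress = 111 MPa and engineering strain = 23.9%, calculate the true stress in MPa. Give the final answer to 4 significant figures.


sigma_true = sigma_eng * (1 + epsilon_eng)
sigma_true = 111 * (1 + 0.239)
sigma_true = 137.5 MPa


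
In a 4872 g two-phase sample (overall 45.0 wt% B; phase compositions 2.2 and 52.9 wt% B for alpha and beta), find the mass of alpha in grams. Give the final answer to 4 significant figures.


f_alpha = (C_beta - C0) / (C_beta - C_alpha)
f_alpha = (52.9 - 45.0) / (52.9 - 2.2) = 0.155819
m_alpha = f_alpha * m_total = 0.155819 * 4872 = 759.1 g


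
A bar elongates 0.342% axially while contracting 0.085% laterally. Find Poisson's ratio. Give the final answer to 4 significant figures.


nu = -epsilon_lat / epsilon_axial
Lateral strain is contraction (negative), so using magnitudes:
nu = 0.085 / 0.342
nu = 0.2485


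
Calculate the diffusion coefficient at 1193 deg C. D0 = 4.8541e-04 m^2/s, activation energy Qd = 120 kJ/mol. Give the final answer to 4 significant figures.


D = D0 * exp(-Qd / (R*T))
T = 1466.15 K
D = 4.8541e-04 * exp(-120e3 / (8.314 * 1466.15))
D = 2.575e-08 m^2/s


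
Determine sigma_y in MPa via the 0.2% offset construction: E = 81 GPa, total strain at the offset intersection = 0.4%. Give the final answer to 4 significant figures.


Offset strain = 0.002
Elastic strain at yield = total_strain - offset = 4e-03 - 0.002 = 2e-03
sigma_y = E * elastic_strain = 81000 * 2e-03
sigma_y = 162 MPa


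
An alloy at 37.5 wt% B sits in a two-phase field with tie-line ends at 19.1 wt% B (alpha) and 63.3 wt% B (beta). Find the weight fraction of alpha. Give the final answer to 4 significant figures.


f_alpha = (C_beta - C0) / (C_beta - C_alpha)
f_alpha = (63.3 - 37.5) / (63.3 - 19.1)
f_alpha = 0.5837


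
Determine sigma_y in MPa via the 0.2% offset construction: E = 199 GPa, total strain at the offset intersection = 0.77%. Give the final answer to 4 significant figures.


Offset strain = 0.002
Elastic strain at yield = total_strain - offset = 7.7e-03 - 0.002 = 5.7e-03
sigma_y = E * elastic_strain = 199000 * 5.7e-03
sigma_y = 1134 MPa


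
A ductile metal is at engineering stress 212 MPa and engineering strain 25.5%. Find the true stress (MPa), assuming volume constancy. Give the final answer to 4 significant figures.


sigma_true = sigma_eng * (1 + epsilon_eng)
sigma_true = 212 * (1 + 0.255)
sigma_true = 266.1 MPa


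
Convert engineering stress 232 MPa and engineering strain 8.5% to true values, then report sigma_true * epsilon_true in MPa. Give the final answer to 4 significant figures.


sigma_true = sigma_eng * (1 + epsilon_eng)
sigma_true = 232 * (1 + 0.085) = 251.72 MPa
epsilon_true = ln(1 + epsilon_eng)
epsilon_true = ln(1 + 0.085) = 0.08158
sigma_true * epsilon_true = 251.72 * 0.08158 = 20.54 MPa


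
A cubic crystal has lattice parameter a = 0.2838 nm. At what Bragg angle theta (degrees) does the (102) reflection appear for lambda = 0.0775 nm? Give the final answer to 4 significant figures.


d = a / sqrt(h^2+k^2+l^2)
d = 0.2838 / sqrt(5) = 0.126919 nm
lambda = 2*d*sin(theta)  =>  sin(theta) = lambda / (2*d)
sin(theta) = 0.0775 / (2 * 0.126919) = 0.305312
theta = 17.78 deg


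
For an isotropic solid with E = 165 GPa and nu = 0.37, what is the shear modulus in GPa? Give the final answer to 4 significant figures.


G = E / (2*(1+nu))
G = 165 / (2*(1+0.37))
G = 60.22 GPa


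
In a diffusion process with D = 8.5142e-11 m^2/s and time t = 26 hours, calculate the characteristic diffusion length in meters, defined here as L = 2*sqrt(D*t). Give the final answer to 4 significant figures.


t = 26 hr = 93600 s
Diffusion length = 2*sqrt(D*t)
= 2*sqrt(8.5142e-11 * 93600)
= 5.646e-03 m


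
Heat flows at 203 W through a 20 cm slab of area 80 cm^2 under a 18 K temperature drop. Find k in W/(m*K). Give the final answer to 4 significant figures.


k = Q*L / (A*dT)
L = 0.2 m, A = 8e-03 m^2
k = 203 * 0.2 / (8e-03 * 18)
k = 281.9 W/(m*K)


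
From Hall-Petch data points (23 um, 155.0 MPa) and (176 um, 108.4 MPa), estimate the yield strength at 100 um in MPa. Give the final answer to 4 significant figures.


sigma_y = sigma0 + k / sqrt(d)
1/sqrt(d1) = 1/sqrt(2.3e-05) = 208.514;  1/sqrt(d2) = 75.3778
k = (sigma1 - sigma2) / (1/sqrt(d1) - 1/sqrt(d2)) = (155.0 - 108.4) / (208.514 - 75.3778) = 0.350017 MPa*m^0.5
sigma0 = sigma1 - k/sqrt(d1) = 155.0 - 0.350017*208.514 = 82.0165 MPa
sigma_y(d3) = 82.0165 + 0.350017 / sqrt(1e-04) = 117 MPa


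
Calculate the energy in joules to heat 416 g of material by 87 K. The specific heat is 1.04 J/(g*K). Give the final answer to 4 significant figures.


Q = m * cp * dT
Q = 416 * 1.04 * 87
Q = 37640 J


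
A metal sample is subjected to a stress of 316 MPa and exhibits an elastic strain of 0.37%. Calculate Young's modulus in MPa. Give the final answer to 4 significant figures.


E = sigma / epsilon
epsilon = 0.37% = 3.7e-03
E = 316 / 3.7e-03
E = 85410 MPa


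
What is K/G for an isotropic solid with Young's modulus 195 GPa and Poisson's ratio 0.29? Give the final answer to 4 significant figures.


G = E / (2*(1+nu))
G = 195 / (2*(1+0.29)) = 75.5814 GPa
K = E / (3*(1-2*nu))
K = 195 / (3*(1-2*0.29)) = 154.762 GPa
K/G = 154.762 / 75.5814 = 2.048


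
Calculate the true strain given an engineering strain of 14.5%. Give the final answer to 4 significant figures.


epsilon_true = ln(1 + epsilon_eng)
epsilon_true = ln(1 + 0.145)
epsilon_true = 0.1354


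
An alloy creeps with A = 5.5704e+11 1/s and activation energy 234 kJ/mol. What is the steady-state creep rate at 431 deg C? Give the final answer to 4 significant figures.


rate = A * exp(-Q / (R*T))
T = 431 + 273.15 = 704.15 K
rate = 5.5704e+11 * exp(-234e3 / (8.314 * 704.15))
rate = 2.437e-06 1/s


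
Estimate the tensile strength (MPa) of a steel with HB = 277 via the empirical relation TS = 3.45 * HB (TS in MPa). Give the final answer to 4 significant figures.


TS (MPa) = 3.45 * HB
TS = 3.45 * 277
TS = 955.7 MPa


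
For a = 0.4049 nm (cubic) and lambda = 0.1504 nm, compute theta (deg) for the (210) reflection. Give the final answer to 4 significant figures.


d = a / sqrt(h^2+k^2+l^2)
d = 0.4049 / sqrt(5) = 0.181077 nm
lambda = 2*d*sin(theta)  =>  sin(theta) = lambda / (2*d)
sin(theta) = 0.1504 / (2 * 0.181077) = 0.415293
theta = 24.54 deg


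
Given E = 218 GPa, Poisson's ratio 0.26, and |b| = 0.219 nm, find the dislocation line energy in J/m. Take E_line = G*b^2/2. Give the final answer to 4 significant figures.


Step 1: G = E / (2*(1+nu))
G = 218 / (2*(1+0.26)) = 86.5079 GPa = 8.65079e+10 Pa
Step 2: E_line = G*b^2/2
b = 0.219 nm = 2.19e-10 m
E_line = 0.5 * 8.65079e+10 * (2.19e-10)^2 = 2.075e-09 J/m


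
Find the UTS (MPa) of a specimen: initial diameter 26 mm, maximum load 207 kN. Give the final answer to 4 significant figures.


A0 = pi*(d/2)^2 = pi*(26/2)^2 = 530.929 mm^2
UTS = F_max / A0 = 207*1000 / 530.929
UTS = 389.9 MPa


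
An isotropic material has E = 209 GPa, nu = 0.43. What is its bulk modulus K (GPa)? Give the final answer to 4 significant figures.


K = E / (3*(1-2*nu))
K = 209 / (3*(1-2*0.43))
K = 497.6 GPa


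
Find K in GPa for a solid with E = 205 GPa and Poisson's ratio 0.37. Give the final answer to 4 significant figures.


K = E / (3*(1-2*nu))
K = 205 / (3*(1-2*0.37))
K = 262.8 GPa


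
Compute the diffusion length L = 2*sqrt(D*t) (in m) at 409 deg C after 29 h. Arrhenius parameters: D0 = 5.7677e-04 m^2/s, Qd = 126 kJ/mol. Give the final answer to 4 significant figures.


Step 1: D = D0 * exp(-Qd/(R*T))
T = 682.15 K
D = 5.7677e-04 * exp(-126e3 / (8.314 * 682.15)) = 1.29535e-13 m^2/s
Step 2: L = 2*sqrt(D*t)
t = 29 h = 104400 s
L = 2*sqrt(1.29535e-13 * 104400) = 2.326e-04 m


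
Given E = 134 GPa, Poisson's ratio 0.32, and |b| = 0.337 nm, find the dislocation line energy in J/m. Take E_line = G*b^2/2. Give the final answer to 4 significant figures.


Step 1: G = E / (2*(1+nu))
G = 134 / (2*(1+0.32)) = 50.7576 GPa = 5.07576e+10 Pa
Step 2: E_line = G*b^2/2
b = 0.337 nm = 3.37e-10 m
E_line = 0.5 * 5.07576e+10 * (3.37e-10)^2 = 2.882e-09 J/m


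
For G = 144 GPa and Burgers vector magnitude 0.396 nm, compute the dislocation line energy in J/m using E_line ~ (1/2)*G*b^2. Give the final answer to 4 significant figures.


E = G*b^2/2
b = 0.396 nm = 3.96e-10 m
G = 144 GPa = 1.44e+11 Pa
E = 0.5 * 1.44e+11 * (3.96e-10)^2
E = 1.129e-08 J/m


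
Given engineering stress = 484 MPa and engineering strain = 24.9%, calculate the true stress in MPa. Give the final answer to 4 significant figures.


sigma_true = sigma_eng * (1 + epsilon_eng)
sigma_true = 484 * (1 + 0.249)
sigma_true = 604.5 MPa


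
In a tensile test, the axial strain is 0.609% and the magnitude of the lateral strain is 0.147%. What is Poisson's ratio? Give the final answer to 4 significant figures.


nu = -epsilon_lat / epsilon_axial
Lateral strain is contraction (negative), so using magnitudes:
nu = 0.147 / 0.609
nu = 0.2414


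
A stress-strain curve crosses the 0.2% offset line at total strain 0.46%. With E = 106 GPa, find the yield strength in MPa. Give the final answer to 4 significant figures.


Offset strain = 0.002
Elastic strain at yield = total_strain - offset = 4.6e-03 - 0.002 = 2.6e-03
sigma_y = E * elastic_strain = 106000 * 2.6e-03
sigma_y = 275.6 MPa


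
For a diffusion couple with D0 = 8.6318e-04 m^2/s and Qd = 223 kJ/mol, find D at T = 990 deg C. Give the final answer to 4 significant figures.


D = D0 * exp(-Qd / (R*T))
T = 1263.15 K
D = 8.6318e-04 * exp(-223e3 / (8.314 * 1263.15))
D = 5.178e-13 m^2/s


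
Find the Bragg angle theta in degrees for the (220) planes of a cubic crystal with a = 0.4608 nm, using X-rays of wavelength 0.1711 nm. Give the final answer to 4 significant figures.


d = a / sqrt(h^2+k^2+l^2)
d = 0.4608 / sqrt(8) = 0.162917 nm
lambda = 2*d*sin(theta)  =>  sin(theta) = lambda / (2*d)
sin(theta) = 0.1711 / (2 * 0.162917) = 0.525113
theta = 31.68 deg


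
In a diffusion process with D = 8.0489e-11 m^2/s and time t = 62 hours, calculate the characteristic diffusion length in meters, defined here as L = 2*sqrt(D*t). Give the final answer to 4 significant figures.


t = 62 hr = 223200 s
Diffusion length = 2*sqrt(D*t)
= 2*sqrt(8.0489e-11 * 223200)
= 8.477e-03 m


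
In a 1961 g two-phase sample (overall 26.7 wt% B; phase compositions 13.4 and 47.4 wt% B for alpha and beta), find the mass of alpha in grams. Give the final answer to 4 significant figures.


f_alpha = (C_beta - C0) / (C_beta - C_alpha)
f_alpha = (47.4 - 26.7) / (47.4 - 13.4) = 0.608824
m_alpha = f_alpha * m_total = 0.608824 * 1961 = 1194 g


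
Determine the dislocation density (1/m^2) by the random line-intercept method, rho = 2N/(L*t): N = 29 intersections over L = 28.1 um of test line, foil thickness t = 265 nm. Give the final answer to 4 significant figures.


rho = 2N / (L * t)
L = 28.1 um = 2.81e-05 m, t = 265 nm = 2.65e-07 m
rho = 2 * 29 / (2.81e-05 * 2.65e-07)
rho = 7.789e+12 1/m^2


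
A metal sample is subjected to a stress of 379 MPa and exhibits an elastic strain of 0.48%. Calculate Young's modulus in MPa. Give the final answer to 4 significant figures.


E = sigma / epsilon
epsilon = 0.48% = 4.8e-03
E = 379 / 4.8e-03
E = 78960 MPa


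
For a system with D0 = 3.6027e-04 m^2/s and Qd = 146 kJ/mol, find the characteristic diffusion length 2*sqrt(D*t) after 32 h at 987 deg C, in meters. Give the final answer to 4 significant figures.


Step 1: D = D0 * exp(-Qd/(R*T))
T = 1260.15 K
D = 3.6027e-04 * exp(-146e3 / (8.314 * 1260.15)) = 3.19554e-10 m^2/s
Step 2: L = 2*sqrt(D*t)
t = 32 h = 115200 s
L = 2*sqrt(3.19554e-10 * 115200) = 0.01213 m


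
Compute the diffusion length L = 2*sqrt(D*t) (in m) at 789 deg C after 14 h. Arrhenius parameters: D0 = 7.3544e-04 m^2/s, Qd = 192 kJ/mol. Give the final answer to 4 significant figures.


Step 1: D = D0 * exp(-Qd/(R*T))
T = 1062.15 K
D = 7.3544e-04 * exp(-192e3 / (8.314 * 1062.15)) = 2.65454e-13 m^2/s
Step 2: L = 2*sqrt(D*t)
t = 14 h = 50400 s
L = 2*sqrt(2.65454e-13 * 50400) = 2.313e-04 m


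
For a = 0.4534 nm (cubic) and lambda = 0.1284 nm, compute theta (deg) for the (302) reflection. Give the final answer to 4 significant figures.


d = a / sqrt(h^2+k^2+l^2)
d = 0.4534 / sqrt(13) = 0.125751 nm
lambda = 2*d*sin(theta)  =>  sin(theta) = lambda / (2*d)
sin(theta) = 0.1284 / (2 * 0.125751) = 0.510535
theta = 30.7 deg


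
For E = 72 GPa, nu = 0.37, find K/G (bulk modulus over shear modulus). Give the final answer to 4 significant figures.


G = E / (2*(1+nu))
G = 72 / (2*(1+0.37)) = 26.2774 GPa
K = E / (3*(1-2*nu))
K = 72 / (3*(1-2*0.37)) = 92.3077 GPa
K/G = 92.3077 / 26.2774 = 3.513


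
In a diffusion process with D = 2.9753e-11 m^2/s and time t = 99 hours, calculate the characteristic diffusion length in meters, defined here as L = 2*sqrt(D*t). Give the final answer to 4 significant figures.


t = 99 hr = 356400 s
Diffusion length = 2*sqrt(D*t)
= 2*sqrt(2.9753e-11 * 356400)
= 6.513e-03 m


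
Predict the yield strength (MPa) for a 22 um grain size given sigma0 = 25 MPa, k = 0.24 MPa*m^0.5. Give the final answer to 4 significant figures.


sigma_y = sigma0 + k / sqrt(d)
d = 22 um = 2.2e-05 m
sigma_y = 25 + 0.24 / sqrt(2.2e-05)
sigma_y = 76.17 MPa


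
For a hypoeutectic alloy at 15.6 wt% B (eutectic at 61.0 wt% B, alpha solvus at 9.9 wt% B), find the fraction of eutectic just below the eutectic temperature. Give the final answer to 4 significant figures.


f_primary = (C_e - C0) / (C_e - C_alpha_max)
f_primary = (61.0 - 15.6) / (61.0 - 9.9)
f_primary = 0.888454
f_eutectic = 1 - 0.888454 = 0.1115


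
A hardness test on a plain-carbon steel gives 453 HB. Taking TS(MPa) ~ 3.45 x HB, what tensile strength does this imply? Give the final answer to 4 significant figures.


TS (MPa) = 3.45 * HB
TS = 3.45 * 453
TS = 1563 MPa


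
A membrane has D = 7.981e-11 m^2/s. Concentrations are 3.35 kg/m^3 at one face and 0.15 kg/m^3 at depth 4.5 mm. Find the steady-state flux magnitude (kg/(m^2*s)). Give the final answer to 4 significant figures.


J = -D * (dC/dx) = D * (C1 - C2) / dx
J = 7.981e-11 * (3.35 - 0.15) / 4.5e-03
J = 5.675e-08 kg/(m^2*s)


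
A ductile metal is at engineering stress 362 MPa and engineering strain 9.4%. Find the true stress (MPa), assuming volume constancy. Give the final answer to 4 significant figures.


sigma_true = sigma_eng * (1 + epsilon_eng)
sigma_true = 362 * (1 + 0.094)
sigma_true = 396 MPa


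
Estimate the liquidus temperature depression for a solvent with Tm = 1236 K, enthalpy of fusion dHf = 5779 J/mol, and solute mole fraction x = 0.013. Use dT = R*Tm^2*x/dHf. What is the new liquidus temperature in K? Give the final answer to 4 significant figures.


dT = R*Tm^2*x / dHf
dT = 8.314 * 1236^2 * 0.013 / 5779
dT = 28.5718 K
T_new = 1236 - 28.5718 = 1207 K


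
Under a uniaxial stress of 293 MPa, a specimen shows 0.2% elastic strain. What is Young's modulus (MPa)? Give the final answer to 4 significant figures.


E = sigma / epsilon
epsilon = 0.2% = 2e-03
E = 293 / 2e-03
E = 146500 MPa


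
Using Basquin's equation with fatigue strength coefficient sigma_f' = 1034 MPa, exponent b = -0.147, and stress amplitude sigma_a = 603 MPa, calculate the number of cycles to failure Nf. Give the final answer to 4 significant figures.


sigma_a = sigma_f' * (2*Nf)^b
2*Nf = (sigma_a / sigma_f')^(1/b)
2*Nf = (603 / 1034)^(1/-0.147)
2*Nf = 39.194
Nf = 19.6 cycles


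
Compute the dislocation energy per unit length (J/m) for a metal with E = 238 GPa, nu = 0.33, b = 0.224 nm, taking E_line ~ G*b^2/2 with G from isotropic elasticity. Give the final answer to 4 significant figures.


Step 1: G = E / (2*(1+nu))
G = 238 / (2*(1+0.33)) = 89.4737 GPa = 8.94737e+10 Pa
Step 2: E_line = G*b^2/2
b = 0.224 nm = 2.24e-10 m
E_line = 0.5 * 8.94737e+10 * (2.24e-10)^2 = 2.245e-09 J/m


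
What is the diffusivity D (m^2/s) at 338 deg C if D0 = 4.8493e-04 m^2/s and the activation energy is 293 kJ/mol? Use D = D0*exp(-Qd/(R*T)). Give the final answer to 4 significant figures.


D = D0 * exp(-Qd / (R*T))
T = 611.15 K
D = 4.8493e-04 * exp(-293e3 / (8.314 * 611.15))
D = 4.388e-29 m^2/s


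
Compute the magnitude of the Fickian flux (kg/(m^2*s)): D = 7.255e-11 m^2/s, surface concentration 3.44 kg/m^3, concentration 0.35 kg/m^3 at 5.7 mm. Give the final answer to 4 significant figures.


J = -D * (dC/dx) = D * (C1 - C2) / dx
J = 7.255e-11 * (3.44 - 0.35) / 5.7e-03
J = 3.933e-08 kg/(m^2*s)


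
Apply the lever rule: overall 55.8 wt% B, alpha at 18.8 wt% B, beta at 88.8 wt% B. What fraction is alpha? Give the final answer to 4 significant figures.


f_alpha = (C_beta - C0) / (C_beta - C_alpha)
f_alpha = (88.8 - 55.8) / (88.8 - 18.8)
f_alpha = 0.4714


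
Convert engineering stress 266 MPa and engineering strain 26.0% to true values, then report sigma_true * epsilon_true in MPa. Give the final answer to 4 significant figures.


sigma_true = sigma_eng * (1 + epsilon_eng)
sigma_true = 266 * (1 + 0.26) = 335.16 MPa
epsilon_true = ln(1 + epsilon_eng)
epsilon_true = ln(1 + 0.26) = 0.231112
sigma_true * epsilon_true = 335.16 * 0.231112 = 77.46 MPa


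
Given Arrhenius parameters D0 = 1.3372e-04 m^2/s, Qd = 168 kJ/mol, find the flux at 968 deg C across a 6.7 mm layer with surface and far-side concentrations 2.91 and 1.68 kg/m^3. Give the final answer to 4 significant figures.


Step 1: D = D0 * exp(-Qd/(R*T))
T = 968 + 273.15 = 1241.15 K
D = 1.3372e-04 * exp(-168e3 / (8.314 * 1241.15)) = 1.13644e-11 m^2/s
Step 2: J = D * (C1 - C2) / dx
J = 1.13644e-11 * (2.91 - 1.68) / 6.7e-03
J = 2.086e-09 kg/(m^2*s)


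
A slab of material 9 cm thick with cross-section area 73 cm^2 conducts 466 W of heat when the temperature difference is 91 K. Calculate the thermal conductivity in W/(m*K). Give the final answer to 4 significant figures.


k = Q*L / (A*dT)
L = 0.09 m, A = 7.3e-03 m^2
k = 466 * 0.09 / (7.3e-03 * 91)
k = 63.13 W/(m*K)


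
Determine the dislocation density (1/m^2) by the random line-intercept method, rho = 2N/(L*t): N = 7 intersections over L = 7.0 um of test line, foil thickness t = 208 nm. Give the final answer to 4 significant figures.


rho = 2N / (L * t)
L = 7.0 um = 7e-06 m, t = 208 nm = 2.08e-07 m
rho = 2 * 7 / (7e-06 * 2.08e-07)
rho = 9.615e+12 1/m^2


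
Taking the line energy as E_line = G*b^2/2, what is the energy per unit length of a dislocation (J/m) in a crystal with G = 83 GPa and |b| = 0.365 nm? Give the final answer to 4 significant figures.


E = G*b^2/2
b = 0.365 nm = 3.65e-10 m
G = 83 GPa = 8.3e+10 Pa
E = 0.5 * 8.3e+10 * (3.65e-10)^2
E = 5.529e-09 J/m


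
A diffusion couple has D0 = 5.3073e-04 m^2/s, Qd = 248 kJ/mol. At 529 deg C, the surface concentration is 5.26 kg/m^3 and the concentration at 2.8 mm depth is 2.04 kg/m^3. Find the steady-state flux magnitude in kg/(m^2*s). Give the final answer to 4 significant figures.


Step 1: D = D0 * exp(-Qd/(R*T))
T = 529 + 273.15 = 802.15 K
D = 5.3073e-04 * exp(-248e3 / (8.314 * 802.15)) = 3.75797e-20 m^2/s
Step 2: J = D * (C1 - C2) / dx
J = 3.75797e-20 * (5.26 - 2.04) / 2.8e-03
J = 4.322e-17 kg/(m^2*s)


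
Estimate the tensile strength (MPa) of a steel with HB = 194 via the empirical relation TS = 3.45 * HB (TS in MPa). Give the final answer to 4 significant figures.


TS (MPa) = 3.45 * HB
TS = 3.45 * 194
TS = 669.3 MPa


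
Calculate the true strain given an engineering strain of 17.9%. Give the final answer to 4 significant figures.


epsilon_true = ln(1 + epsilon_eng)
epsilon_true = ln(1 + 0.179)
epsilon_true = 0.1647


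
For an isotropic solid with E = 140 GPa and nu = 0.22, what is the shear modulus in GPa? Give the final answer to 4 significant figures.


G = E / (2*(1+nu))
G = 140 / (2*(1+0.22))
G = 57.38 GPa


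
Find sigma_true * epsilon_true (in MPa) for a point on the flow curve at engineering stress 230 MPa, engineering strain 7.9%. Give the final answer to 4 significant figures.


sigma_true = sigma_eng * (1 + epsilon_eng)
sigma_true = 230 * (1 + 0.079) = 248.17 MPa
epsilon_true = ln(1 + epsilon_eng)
epsilon_true = ln(1 + 0.079) = 0.0760347
sigma_true * epsilon_true = 248.17 * 0.0760347 = 18.87 MPa


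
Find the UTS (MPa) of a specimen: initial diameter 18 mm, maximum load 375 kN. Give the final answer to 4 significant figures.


A0 = pi*(d/2)^2 = pi*(18/2)^2 = 254.469 mm^2
UTS = F_max / A0 = 375*1000 / 254.469
UTS = 1474 MPa


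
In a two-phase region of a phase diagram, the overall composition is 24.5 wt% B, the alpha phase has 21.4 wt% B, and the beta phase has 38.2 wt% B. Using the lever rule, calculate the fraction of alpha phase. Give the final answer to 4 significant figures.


f_alpha = (C_beta - C0) / (C_beta - C_alpha)
f_alpha = (38.2 - 24.5) / (38.2 - 21.4)
f_alpha = 0.8155


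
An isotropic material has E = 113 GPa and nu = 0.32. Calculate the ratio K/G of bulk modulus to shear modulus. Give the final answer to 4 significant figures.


G = E / (2*(1+nu))
G = 113 / (2*(1+0.32)) = 42.803 GPa
K = E / (3*(1-2*nu))
K = 113 / (3*(1-2*0.32)) = 104.63 GPa
K/G = 104.63 / 42.803 = 2.444


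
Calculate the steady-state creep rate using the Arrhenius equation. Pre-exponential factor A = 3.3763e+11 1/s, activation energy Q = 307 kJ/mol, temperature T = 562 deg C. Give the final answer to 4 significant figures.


rate = A * exp(-Q / (R*T))
T = 562 + 273.15 = 835.15 K
rate = 3.3763e+11 * exp(-307e3 / (8.314 * 835.15))
rate = 2.12e-08 1/s


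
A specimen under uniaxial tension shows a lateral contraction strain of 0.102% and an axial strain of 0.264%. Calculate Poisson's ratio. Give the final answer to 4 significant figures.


nu = -epsilon_lat / epsilon_axial
Lateral strain is contraction (negative), so using magnitudes:
nu = 0.102 / 0.264
nu = 0.3864


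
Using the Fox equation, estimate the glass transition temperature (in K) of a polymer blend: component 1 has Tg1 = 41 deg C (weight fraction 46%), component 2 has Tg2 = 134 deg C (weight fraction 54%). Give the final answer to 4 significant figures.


1/Tg = w1/Tg1 + w2/Tg2 (in Kelvin)
Tg1 = 314.15 K, Tg2 = 407.15 K
1/Tg = 0.46/314.15 + 0.54/407.15
Tg = 358.4 K


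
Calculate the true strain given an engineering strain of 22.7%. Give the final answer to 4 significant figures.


epsilon_true = ln(1 + epsilon_eng)
epsilon_true = ln(1 + 0.227)
epsilon_true = 0.2046


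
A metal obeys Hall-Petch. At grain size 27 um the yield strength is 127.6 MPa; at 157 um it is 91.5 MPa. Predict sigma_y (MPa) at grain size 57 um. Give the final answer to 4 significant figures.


sigma_y = sigma0 + k / sqrt(d)
1/sqrt(d1) = 1/sqrt(2.7e-05) = 192.45;  1/sqrt(d2) = 79.8087
k = (sigma1 - sigma2) / (1/sqrt(d1) - 1/sqrt(d2)) = (127.6 - 91.5) / (192.45 - 79.8087) = 0.320486 MPa*m^0.5
sigma0 = sigma1 - k/sqrt(d1) = 127.6 - 0.320486*192.45 = 65.9224 MPa
sigma_y(d3) = 65.9224 + 0.320486 / sqrt(5.7e-05) = 108.4 MPa


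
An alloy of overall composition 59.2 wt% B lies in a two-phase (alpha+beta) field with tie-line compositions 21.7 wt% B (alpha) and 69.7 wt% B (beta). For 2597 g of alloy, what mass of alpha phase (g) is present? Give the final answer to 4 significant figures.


f_alpha = (C_beta - C0) / (C_beta - C_alpha)
f_alpha = (69.7 - 59.2) / (69.7 - 21.7) = 0.21875
m_alpha = f_alpha * m_total = 0.21875 * 2597 = 568.1 g


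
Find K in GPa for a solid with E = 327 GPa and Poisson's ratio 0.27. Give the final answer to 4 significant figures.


K = E / (3*(1-2*nu))
K = 327 / (3*(1-2*0.27))
K = 237 GPa


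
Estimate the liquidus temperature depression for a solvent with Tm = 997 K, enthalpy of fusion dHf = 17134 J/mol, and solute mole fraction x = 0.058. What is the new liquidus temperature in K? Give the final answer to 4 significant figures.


dT = R*Tm^2*x / dHf
dT = 8.314 * 997^2 * 0.058 / 17134
dT = 27.975 K
T_new = 997 - 27.975 = 969 K


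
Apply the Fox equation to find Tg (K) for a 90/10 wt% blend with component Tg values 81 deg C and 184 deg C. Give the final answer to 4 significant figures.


1/Tg = w1/Tg1 + w2/Tg2 (in Kelvin)
Tg1 = 354.15 K, Tg2 = 457.15 K
1/Tg = 0.9/354.15 + 0.1/457.15
Tg = 362.3 K


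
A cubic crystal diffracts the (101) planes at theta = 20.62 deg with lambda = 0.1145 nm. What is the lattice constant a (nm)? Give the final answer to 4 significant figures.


d = lambda / (2*sin(theta))
d = 0.1145 / (2*sin(20.62 deg))
d = 0.162564 nm
a = d * sqrt(h^2+k^2+l^2) = 0.162564 * sqrt(2)
a = 0.2299 nm


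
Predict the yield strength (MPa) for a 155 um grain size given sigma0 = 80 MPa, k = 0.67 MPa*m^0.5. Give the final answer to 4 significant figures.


sigma_y = sigma0 + k / sqrt(d)
d = 155 um = 1.55e-04 m
sigma_y = 80 + 0.67 / sqrt(1.55e-04)
sigma_y = 133.8 MPa


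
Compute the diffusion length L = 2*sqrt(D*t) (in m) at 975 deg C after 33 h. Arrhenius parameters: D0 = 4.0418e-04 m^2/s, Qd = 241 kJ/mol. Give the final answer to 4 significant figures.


Step 1: D = D0 * exp(-Qd/(R*T))
T = 1248.15 K
D = 4.0418e-04 * exp(-241e3 / (8.314 * 1248.15)) = 3.31471e-14 m^2/s
Step 2: L = 2*sqrt(D*t)
t = 33 h = 118800 s
L = 2*sqrt(3.31471e-14 * 118800) = 1.255e-04 m


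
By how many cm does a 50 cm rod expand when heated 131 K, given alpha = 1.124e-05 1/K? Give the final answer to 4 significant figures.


dL = L0 * alpha * dT
dL = 50 * 1.124e-05 * 131
dL = 0.07362 cm


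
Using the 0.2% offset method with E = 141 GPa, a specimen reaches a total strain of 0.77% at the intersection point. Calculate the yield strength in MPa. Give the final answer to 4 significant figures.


Offset strain = 0.002
Elastic strain at yield = total_strain - offset = 7.7e-03 - 0.002 = 5.7e-03
sigma_y = E * elastic_strain = 141000 * 5.7e-03
sigma_y = 803.7 MPa


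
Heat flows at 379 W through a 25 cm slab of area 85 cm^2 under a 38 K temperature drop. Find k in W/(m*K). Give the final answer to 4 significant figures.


k = Q*L / (A*dT)
L = 0.25 m, A = 8.5e-03 m^2
k = 379 * 0.25 / (8.5e-03 * 38)
k = 293.3 W/(m*K)


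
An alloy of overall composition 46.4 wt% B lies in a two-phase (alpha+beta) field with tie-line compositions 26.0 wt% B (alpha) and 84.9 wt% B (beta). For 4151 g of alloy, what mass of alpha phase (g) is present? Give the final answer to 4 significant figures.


f_alpha = (C_beta - C0) / (C_beta - C_alpha)
f_alpha = (84.9 - 46.4) / (84.9 - 26.0) = 0.65365
m_alpha = f_alpha * m_total = 0.65365 * 4151 = 2713 g


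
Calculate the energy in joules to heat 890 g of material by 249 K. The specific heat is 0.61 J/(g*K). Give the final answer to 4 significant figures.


Q = m * cp * dT
Q = 890 * 0.61 * 249
Q = 135200 J


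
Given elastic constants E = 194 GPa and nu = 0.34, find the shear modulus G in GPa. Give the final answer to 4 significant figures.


G = E / (2*(1+nu))
G = 194 / (2*(1+0.34))
G = 72.39 GPa


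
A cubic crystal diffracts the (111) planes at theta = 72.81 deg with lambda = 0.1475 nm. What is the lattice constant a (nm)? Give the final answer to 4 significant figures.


d = lambda / (2*sin(theta))
d = 0.1475 / (2*sin(72.81 deg))
d = 0.0771985 nm
a = d * sqrt(h^2+k^2+l^2) = 0.0771985 * sqrt(3)
a = 0.1337 nm


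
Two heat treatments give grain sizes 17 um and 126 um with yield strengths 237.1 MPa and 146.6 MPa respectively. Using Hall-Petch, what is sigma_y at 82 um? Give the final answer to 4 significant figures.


sigma_y = sigma0 + k / sqrt(d)
1/sqrt(d1) = 1/sqrt(1.7e-05) = 242.536;  1/sqrt(d2) = 89.0871
k = (sigma1 - sigma2) / (1/sqrt(d1) - 1/sqrt(d2)) = (237.1 - 146.6) / (242.536 - 89.0871) = 0.589774 MPa*m^0.5
sigma0 = sigma1 - k/sqrt(d1) = 237.1 - 0.589774*242.536 = 94.0587 MPa
sigma_y(d3) = 94.0587 + 0.589774 / sqrt(8.2e-05) = 159.2 MPa


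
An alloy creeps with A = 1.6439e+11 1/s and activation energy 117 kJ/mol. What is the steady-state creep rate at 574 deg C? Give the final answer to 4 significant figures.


rate = A * exp(-Q / (R*T))
T = 574 + 273.15 = 847.15 K
rate = 1.6439e+11 * exp(-117e3 / (8.314 * 847.15))
rate = 10030 1/s


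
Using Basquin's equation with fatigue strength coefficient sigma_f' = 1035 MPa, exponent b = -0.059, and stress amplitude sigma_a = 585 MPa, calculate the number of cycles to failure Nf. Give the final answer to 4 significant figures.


sigma_a = sigma_f' * (2*Nf)^b
2*Nf = (sigma_a / sigma_f')^(1/b)
2*Nf = (585 / 1035)^(1/-0.059)
2*Nf = 15839.3
Nf = 7920 cycles


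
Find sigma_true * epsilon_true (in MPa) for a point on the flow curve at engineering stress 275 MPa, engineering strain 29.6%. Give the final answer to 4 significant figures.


sigma_true = sigma_eng * (1 + epsilon_eng)
sigma_true = 275 * (1 + 0.296) = 356.4 MPa
epsilon_true = ln(1 + epsilon_eng)
epsilon_true = ln(1 + 0.296) = 0.259283
sigma_true * epsilon_true = 356.4 * 0.259283 = 92.41 MPa


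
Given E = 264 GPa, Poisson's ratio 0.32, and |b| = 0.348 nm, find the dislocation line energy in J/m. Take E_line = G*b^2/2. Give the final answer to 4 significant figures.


Step 1: G = E / (2*(1+nu))
G = 264 / (2*(1+0.32)) = 100 GPa = 1e+11 Pa
Step 2: E_line = G*b^2/2
b = 0.348 nm = 3.48e-10 m
E_line = 0.5 * 1e+11 * (3.48e-10)^2 = 6.055e-09 J/m


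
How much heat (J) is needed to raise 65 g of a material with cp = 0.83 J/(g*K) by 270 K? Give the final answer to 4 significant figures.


Q = m * cp * dT
Q = 65 * 0.83 * 270
Q = 14570 J


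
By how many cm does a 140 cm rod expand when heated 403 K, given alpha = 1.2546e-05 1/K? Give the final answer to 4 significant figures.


dL = L0 * alpha * dT
dL = 140 * 1.2546e-05 * 403
dL = 0.7078 cm


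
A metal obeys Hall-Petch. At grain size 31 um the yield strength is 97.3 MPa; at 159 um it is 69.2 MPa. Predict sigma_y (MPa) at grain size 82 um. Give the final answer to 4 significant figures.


sigma_y = sigma0 + k / sqrt(d)
1/sqrt(d1) = 1/sqrt(3.1e-05) = 179.605;  1/sqrt(d2) = 79.3052
k = (sigma1 - sigma2) / (1/sqrt(d1) - 1/sqrt(d2)) = (97.3 - 69.2) / (179.605 - 79.3052) = 0.280159 MPa*m^0.5
sigma0 = sigma1 - k/sqrt(d1) = 97.3 - 0.280159*179.605 = 46.9819 MPa
sigma_y(d3) = 46.9819 + 0.280159 / sqrt(8.2e-05) = 77.92 MPa


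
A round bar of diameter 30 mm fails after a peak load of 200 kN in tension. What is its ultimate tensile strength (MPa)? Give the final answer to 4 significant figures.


A0 = pi*(d/2)^2 = pi*(30/2)^2 = 706.858 mm^2
UTS = F_max / A0 = 200*1000 / 706.858
UTS = 282.9 MPa


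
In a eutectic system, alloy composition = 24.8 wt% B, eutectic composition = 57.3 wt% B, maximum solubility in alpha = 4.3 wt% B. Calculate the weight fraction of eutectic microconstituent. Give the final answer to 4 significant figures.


f_primary = (C_e - C0) / (C_e - C_alpha_max)
f_primary = (57.3 - 24.8) / (57.3 - 4.3)
f_primary = 0.613208
f_eutectic = 1 - 0.613208 = 0.3868


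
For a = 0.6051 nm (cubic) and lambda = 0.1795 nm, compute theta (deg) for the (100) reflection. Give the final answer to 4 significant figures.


d = a / sqrt(h^2+k^2+l^2)
d = 0.6051 / sqrt(1) = 0.6051 nm
lambda = 2*d*sin(theta)  =>  sin(theta) = lambda / (2*d)
sin(theta) = 0.1795 / (2 * 0.6051) = 0.148323
theta = 8.53 deg


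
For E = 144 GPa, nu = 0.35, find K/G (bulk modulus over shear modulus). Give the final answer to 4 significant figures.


G = E / (2*(1+nu))
G = 144 / (2*(1+0.35)) = 53.3333 GPa
K = E / (3*(1-2*nu))
K = 144 / (3*(1-2*0.35)) = 160 GPa
K/G = 160 / 53.3333 = 3


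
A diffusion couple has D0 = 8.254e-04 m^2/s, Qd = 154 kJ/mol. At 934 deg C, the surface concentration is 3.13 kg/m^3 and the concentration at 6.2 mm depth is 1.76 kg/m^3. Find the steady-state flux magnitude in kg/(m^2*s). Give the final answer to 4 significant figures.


Step 1: D = D0 * exp(-Qd/(R*T))
T = 934 + 273.15 = 1207.15 K
D = 8.254e-04 * exp(-154e3 / (8.314 * 1207.15)) = 1.7893e-10 m^2/s
Step 2: J = D * (C1 - C2) / dx
J = 1.7893e-10 * (3.13 - 1.76) / 6.2e-03
J = 3.954e-08 kg/(m^2*s)


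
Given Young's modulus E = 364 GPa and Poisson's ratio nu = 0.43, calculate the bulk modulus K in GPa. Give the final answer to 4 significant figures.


K = E / (3*(1-2*nu))
K = 364 / (3*(1-2*0.43))
K = 866.7 GPa


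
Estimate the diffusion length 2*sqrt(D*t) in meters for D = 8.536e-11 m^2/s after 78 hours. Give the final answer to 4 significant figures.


t = 78 hr = 280800 s
Diffusion length = 2*sqrt(D*t)
= 2*sqrt(8.536e-11 * 280800)
= 9.792e-03 m


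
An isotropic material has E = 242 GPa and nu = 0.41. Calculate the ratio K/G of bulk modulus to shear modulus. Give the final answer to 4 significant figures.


G = E / (2*(1+nu))
G = 242 / (2*(1+0.41)) = 85.8156 GPa
K = E / (3*(1-2*nu))
K = 242 / (3*(1-2*0.41)) = 448.148 GPa
K/G = 448.148 / 85.8156 = 5.222


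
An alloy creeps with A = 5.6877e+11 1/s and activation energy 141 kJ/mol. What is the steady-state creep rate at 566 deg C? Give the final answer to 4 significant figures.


rate = A * exp(-Q / (R*T))
T = 566 + 273.15 = 839.15 K
rate = 5.6877e+11 * exp(-141e3 / (8.314 * 839.15))
rate = 950.1 1/s


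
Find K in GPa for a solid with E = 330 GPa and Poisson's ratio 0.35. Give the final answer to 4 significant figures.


K = E / (3*(1-2*nu))
K = 330 / (3*(1-2*0.35))
K = 366.7 GPa


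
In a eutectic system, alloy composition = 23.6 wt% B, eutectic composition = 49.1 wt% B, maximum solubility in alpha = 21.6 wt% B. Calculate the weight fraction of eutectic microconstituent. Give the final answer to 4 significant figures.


f_primary = (C_e - C0) / (C_e - C_alpha_max)
f_primary = (49.1 - 23.6) / (49.1 - 21.6)
f_primary = 0.927273
f_eutectic = 1 - 0.927273 = 0.07273


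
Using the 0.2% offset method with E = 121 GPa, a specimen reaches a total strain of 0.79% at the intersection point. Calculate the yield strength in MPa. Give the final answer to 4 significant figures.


Offset strain = 0.002
Elastic strain at yield = total_strain - offset = 7.9e-03 - 0.002 = 5.9e-03
sigma_y = E * elastic_strain = 121000 * 5.9e-03
sigma_y = 713.9 MPa


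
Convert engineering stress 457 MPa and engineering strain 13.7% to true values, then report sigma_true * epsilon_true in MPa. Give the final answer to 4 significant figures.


sigma_true = sigma_eng * (1 + epsilon_eng)
sigma_true = 457 * (1 + 0.137) = 519.609 MPa
epsilon_true = ln(1 + epsilon_eng)
epsilon_true = ln(1 + 0.137) = 0.128393
sigma_true * epsilon_true = 519.609 * 0.128393 = 66.71 MPa


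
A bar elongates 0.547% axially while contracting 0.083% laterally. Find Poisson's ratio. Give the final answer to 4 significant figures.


nu = -epsilon_lat / epsilon_axial
Lateral strain is contraction (negative), so using magnitudes:
nu = 0.083 / 0.547
nu = 0.1517


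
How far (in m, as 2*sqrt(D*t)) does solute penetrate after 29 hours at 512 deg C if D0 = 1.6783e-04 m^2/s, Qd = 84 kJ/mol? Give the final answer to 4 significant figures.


Step 1: D = D0 * exp(-Qd/(R*T))
T = 785.15 K
D = 1.6783e-04 * exp(-84e3 / (8.314 * 785.15)) = 4.32809e-10 m^2/s
Step 2: L = 2*sqrt(D*t)
t = 29 h = 104400 s
L = 2*sqrt(4.32809e-10 * 104400) = 0.01344 m


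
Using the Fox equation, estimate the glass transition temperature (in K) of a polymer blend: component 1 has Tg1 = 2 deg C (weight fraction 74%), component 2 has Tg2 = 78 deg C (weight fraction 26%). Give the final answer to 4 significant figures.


1/Tg = w1/Tg1 + w2/Tg2 (in Kelvin)
Tg1 = 275.15 K, Tg2 = 351.15 K
1/Tg = 0.74/275.15 + 0.26/351.15
Tg = 291.6 K


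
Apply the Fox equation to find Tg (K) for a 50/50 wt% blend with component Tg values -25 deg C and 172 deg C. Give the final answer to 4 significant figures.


1/Tg = w1/Tg1 + w2/Tg2 (in Kelvin)
Tg1 = 248.15 K, Tg2 = 445.15 K
1/Tg = 0.5/248.15 + 0.5/445.15
Tg = 318.7 K


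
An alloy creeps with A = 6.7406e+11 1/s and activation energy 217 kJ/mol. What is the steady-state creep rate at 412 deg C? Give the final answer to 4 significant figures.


rate = A * exp(-Q / (R*T))
T = 412 + 273.15 = 685.15 K
rate = 6.7406e+11 * exp(-217e3 / (8.314 * 685.15))
rate = 1.925e-05 1/s


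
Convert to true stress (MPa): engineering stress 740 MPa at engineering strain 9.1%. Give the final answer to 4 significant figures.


sigma_true = sigma_eng * (1 + epsilon_eng)
sigma_true = 740 * (1 + 0.091)
sigma_true = 807.3 MPa


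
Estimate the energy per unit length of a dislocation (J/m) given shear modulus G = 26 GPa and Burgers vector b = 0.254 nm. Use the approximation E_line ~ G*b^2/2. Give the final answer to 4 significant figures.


E = G*b^2/2
b = 0.254 nm = 2.54e-10 m
G = 26 GPa = 2.6e+10 Pa
E = 0.5 * 2.6e+10 * (2.54e-10)^2
E = 8.387e-10 J/m


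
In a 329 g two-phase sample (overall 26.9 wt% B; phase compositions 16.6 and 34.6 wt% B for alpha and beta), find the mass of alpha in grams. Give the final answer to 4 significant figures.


f_alpha = (C_beta - C0) / (C_beta - C_alpha)
f_alpha = (34.6 - 26.9) / (34.6 - 16.6) = 0.427778
m_alpha = f_alpha * m_total = 0.427778 * 329 = 140.7 g
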